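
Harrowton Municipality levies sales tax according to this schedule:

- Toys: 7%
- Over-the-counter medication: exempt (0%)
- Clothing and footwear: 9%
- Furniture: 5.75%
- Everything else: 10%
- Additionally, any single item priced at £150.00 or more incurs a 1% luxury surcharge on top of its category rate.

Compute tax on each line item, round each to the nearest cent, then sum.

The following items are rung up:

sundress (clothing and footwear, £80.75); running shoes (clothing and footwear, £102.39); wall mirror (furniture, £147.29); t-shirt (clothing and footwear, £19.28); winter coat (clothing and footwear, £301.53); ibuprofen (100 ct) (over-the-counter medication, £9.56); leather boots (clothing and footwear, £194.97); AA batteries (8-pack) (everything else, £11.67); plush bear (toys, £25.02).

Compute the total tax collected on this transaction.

£79.27

Sundress £80.75: clothing and footwear → 9% → £7.27
Running shoes £102.39: clothing and footwear → 9% → £9.22
Wall mirror £147.29: furniture → 5.75% → £8.47
T-shirt £19.28: clothing and footwear → 9% → £1.74
Winter coat £301.53: clothing and footwear → 9% + 1% surcharge = 10% → £30.15
Ibuprofen (100 ct) £9.56: over-the-counter medication → 0% → £0.00
Leather boots £194.97: clothing and footwear → 9% + 1% surcharge = 10% → £19.50
AA batteries (8-pack) £11.67: everything else → 10% → £1.17
Plush bear £25.02: toys → 7% → £1.75
Total tax = £7.27 + £9.22 + £8.47 + £1.74 + £30.15 + £19.50 + £1.17 + £1.75 = £79.27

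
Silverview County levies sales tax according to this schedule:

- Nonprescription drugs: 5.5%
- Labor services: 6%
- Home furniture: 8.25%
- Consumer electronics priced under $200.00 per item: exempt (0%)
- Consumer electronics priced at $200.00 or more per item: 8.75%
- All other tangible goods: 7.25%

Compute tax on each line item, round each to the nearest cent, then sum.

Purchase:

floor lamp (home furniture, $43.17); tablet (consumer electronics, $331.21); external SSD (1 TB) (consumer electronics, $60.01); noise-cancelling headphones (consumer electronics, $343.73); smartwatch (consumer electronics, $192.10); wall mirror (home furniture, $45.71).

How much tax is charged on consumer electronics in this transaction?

Tablet $331.21: consumer electronics, $200.00 or more → 8.75% → $28.98
External SSD (1 TB) $60.01: consumer electronics, under $200.00 → 0% → $0.00
Noise-cancelling headphones $343.73: consumer electronics, $200.00 or more → 8.75% → $30.08
Smartwatch $192.10: consumer electronics, under $200.00 → 0% → $0.00
Tax on consumer electronics = $28.98 + $0.00 + $30.08 + $0.00 = $59.06

$59.06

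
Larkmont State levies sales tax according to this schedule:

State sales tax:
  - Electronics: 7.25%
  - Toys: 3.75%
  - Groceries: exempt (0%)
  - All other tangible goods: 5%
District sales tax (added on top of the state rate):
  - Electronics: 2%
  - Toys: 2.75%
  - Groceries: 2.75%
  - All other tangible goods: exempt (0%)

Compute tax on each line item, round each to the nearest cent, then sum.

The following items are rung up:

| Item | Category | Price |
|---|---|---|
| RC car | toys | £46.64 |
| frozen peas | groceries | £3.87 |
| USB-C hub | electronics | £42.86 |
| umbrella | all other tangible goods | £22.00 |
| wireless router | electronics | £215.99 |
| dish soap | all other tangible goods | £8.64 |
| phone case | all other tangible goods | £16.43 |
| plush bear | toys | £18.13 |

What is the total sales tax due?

RC car £46.64: toys → 3.75% + 2.75% district = 6.5% → £3.03
Frozen peas £3.87: groceries → 0% + 2.75% district = 2.75% → £0.11
USB-C hub £42.86: electronics → 7.25% + 2% district = 9.25% → £3.96
Umbrella £22.00: all other tangible goods → 5% + 0% district = 5% → £1.10
Wireless router £215.99: electronics → 7.25% + 2% district = 9.25% → £19.98
Dish soap £8.64: all other tangible goods → 5% + 0% district = 5% → £0.43
Phone case £16.43: all other tangible goods → 5% + 0% district = 5% → £0.82
Plush bear £18.13: toys → 3.75% + 2.75% district = 6.5% → £1.18
Total tax = £3.03 + £0.11 + £3.96 + £1.10 + £19.98 + £0.43 + £0.82 + £1.18 = £30.61

£30.61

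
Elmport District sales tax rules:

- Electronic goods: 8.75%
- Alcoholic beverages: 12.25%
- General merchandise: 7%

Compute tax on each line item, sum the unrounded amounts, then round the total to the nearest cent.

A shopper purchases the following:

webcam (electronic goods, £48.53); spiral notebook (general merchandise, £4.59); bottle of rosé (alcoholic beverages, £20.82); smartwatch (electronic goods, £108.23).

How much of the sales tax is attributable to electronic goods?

Webcam £48.53: electronic goods → 8.75% → £4.246375
Smartwatch £108.23: electronic goods → 8.75% → £9.470125
Tax on electronic goods: unrounded sum = £13.7165 → £13.72

£13.72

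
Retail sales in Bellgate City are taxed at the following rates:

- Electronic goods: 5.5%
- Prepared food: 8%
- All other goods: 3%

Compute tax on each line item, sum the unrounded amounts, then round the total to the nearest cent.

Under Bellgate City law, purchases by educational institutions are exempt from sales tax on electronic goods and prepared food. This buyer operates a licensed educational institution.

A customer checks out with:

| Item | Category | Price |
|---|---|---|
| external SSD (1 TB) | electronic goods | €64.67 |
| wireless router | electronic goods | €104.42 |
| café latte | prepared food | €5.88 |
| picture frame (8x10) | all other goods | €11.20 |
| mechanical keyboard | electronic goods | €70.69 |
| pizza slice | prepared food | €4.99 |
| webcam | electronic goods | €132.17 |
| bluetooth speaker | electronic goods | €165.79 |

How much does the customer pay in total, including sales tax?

External SSD (1 TB) €64.67: electronic goods, buyer-exempt → 0% → €0.00
Wireless router €104.42: electronic goods, buyer-exempt → 0% → €0.00
Café latte €5.88: prepared food, buyer-exempt → 0% → €0.00
Picture frame (8x10) €11.20: all other goods → 3% → €0.336
Mechanical keyboard €70.69: electronic goods, buyer-exempt → 0% → €0.00
Pizza slice €4.99: prepared food, buyer-exempt → 0% → €0.00
Webcam €132.17: electronic goods, buyer-exempt → 0% → €0.00
Bluetooth speaker €165.79: electronic goods, buyer-exempt → 0% → €0.00
Subtotal = €559.81; unrounded tax = €0.336 → €0.34; total due = €560.15

€560.15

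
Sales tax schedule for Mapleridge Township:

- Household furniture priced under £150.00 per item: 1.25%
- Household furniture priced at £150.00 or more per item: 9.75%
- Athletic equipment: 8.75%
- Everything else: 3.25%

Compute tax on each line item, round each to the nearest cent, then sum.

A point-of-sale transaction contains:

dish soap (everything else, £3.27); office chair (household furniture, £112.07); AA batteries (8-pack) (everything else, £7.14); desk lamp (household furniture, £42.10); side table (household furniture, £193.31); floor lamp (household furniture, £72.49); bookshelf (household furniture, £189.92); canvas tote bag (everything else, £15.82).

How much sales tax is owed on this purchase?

Dish soap £3.27: everything else → 3.25% → £0.11
Office chair £112.07: household furniture, under £150.00 → 1.25% → £1.40
AA batteries (8-pack) £7.14: everything else → 3.25% → £0.23
Desk lamp £42.10: household furniture, under £150.00 → 1.25% → £0.53
Side table £193.31: household furniture, £150.00 or more → 9.75% → £18.85
Floor lamp £72.49: household furniture, under £150.00 → 1.25% → £0.91
Bookshelf £189.92: household furniture, £150.00 or more → 9.75% → £18.52
Canvas tote bag £15.82: everything else → 3.25% → £0.51
Total tax = £0.11 + £1.40 + £0.23 + £0.53 + £18.85 + £0.91 + £18.52 + £0.51 = £41.06

£41.06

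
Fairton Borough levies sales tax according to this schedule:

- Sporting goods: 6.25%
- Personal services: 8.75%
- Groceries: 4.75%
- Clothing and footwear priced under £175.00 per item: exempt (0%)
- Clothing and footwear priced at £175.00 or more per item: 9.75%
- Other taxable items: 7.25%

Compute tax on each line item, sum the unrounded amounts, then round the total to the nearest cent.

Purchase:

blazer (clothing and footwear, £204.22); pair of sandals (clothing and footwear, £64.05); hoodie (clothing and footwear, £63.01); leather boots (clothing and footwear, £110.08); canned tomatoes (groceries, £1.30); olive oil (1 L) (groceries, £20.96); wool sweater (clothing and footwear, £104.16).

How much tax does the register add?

£20.97

Blazer £204.22: clothing and footwear, £175.00 or more → 9.75% → £19.91145
Pair of sandals £64.05: clothing and footwear, under £175.00 → 0% → £0.00
Hoodie £63.01: clothing and footwear, under £175.00 → 0% → £0.00
Leather boots £110.08: clothing and footwear, under £175.00 → 0% → £0.00
Canned tomatoes £1.30: groceries → 4.75% → £0.06175
Olive oil (1 L) £20.96: groceries → 4.75% → £0.9956
Wool sweater £104.16: clothing and footwear, under £175.00 → 0% → £0.00
Unrounded tax sum = £20.9688 → £20.97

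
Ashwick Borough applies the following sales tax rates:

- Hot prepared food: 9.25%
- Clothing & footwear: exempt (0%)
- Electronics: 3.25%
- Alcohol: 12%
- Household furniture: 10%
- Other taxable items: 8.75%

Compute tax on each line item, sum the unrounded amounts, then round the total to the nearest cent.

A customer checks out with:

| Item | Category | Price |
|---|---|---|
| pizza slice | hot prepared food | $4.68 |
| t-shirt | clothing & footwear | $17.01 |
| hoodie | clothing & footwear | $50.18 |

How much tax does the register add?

$0.43

Pizza slice $4.68: hot prepared food → 9.25% → $0.4329
T-shirt $17.01: clothing & footwear → 0% → $0.00
Hoodie $50.18: clothing & footwear → 0% → $0.00
Unrounded tax sum = $0.4329 → $0.43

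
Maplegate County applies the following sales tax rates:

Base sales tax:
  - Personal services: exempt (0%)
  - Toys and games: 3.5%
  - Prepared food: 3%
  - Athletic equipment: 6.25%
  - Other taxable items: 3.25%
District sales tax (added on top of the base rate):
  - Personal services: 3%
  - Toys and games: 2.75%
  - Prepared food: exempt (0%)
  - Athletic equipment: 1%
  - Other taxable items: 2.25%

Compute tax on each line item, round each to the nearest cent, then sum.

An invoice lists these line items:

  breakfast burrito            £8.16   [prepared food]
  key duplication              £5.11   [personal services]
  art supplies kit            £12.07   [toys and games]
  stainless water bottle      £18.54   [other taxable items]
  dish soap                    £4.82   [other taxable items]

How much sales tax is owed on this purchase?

Breakfast burrito £8.16: prepared food → 3% + 0% district = 3% → £0.24
Key duplication £5.11: personal services → 0% + 3% district = 3% → £0.15
Art supplies kit £12.07: toys and games → 3.5% + 2.75% district = 6.25% → £0.75
Stainless water bottle £18.54: other taxable items → 3.25% + 2.25% district = 5.5% → £1.02
Dish soap £4.82: other taxable items → 3.25% + 2.25% district = 5.5% → £0.27
Total tax = £0.24 + £0.15 + £0.75 + £1.02 + £0.27 = £2.43

£2.43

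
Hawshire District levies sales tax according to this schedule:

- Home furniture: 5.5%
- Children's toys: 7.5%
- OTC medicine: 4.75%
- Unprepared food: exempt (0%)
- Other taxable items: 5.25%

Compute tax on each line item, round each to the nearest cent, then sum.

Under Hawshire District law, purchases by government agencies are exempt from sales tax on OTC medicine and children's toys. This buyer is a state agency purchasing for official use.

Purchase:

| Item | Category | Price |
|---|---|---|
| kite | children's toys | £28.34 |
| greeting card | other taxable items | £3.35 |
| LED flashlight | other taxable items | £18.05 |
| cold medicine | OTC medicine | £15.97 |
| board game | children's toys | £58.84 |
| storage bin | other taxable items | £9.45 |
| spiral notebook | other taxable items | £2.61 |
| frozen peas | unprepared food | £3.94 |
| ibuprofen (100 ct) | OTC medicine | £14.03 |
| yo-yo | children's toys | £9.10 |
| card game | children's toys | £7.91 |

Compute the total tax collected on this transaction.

Kite £28.34: children's toys, buyer-exempt → 0% → £0.00
Greeting card £3.35: other taxable items → 5.25% → £0.18
LED flashlight £18.05: other taxable items → 5.25% → £0.95
Cold medicine £15.97: OTC medicine, buyer-exempt → 0% → £0.00
Board game £58.84: children's toys, buyer-exempt → 0% → £0.00
Storage bin £9.45: other taxable items → 5.25% → £0.50
Spiral notebook £2.61: other taxable items → 5.25% → £0.14
Frozen peas £3.94: unprepared food → 0% → £0.00
Ibuprofen (100 ct) £14.03: OTC medicine, buyer-exempt → 0% → £0.00
Yo-yo £9.10: children's toys, buyer-exempt → 0% → £0.00
Card game £7.91: children's toys, buyer-exempt → 0% → £0.00
Total tax = £0.18 + £0.95 + £0.50 + £0.14 = £1.77

£1.77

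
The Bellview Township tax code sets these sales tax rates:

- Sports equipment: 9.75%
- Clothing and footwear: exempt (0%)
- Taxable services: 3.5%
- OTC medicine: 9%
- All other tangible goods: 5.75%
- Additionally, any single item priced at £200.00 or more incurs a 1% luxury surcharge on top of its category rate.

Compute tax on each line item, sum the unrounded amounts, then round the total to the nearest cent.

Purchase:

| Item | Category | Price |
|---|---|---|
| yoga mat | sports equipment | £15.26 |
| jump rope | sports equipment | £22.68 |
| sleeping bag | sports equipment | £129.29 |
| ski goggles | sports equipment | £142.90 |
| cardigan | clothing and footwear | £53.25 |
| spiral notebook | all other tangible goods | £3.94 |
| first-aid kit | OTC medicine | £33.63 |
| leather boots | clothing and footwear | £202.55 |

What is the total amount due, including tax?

Yoga mat £15.26: sports equipment → 9.75% → £1.48785
Jump rope £22.68: sports equipment → 9.75% → £2.2113
Sleeping bag £129.29: sports equipment → 9.75% → £12.605775
Ski goggles £142.90: sports equipment → 9.75% → £13.93275
Cardigan £53.25: clothing and footwear → 0% → £0.00
Spiral notebook £3.94: all other tangible goods → 5.75% → £0.22655
First-aid kit £33.63: OTC medicine → 9% → £3.0267
Leather boots £202.55: clothing and footwear → 0% + 1% surcharge = 1% → £2.0255
Subtotal = £603.50; unrounded tax = £35.516425 → £35.52; total due = £639.02

£639.02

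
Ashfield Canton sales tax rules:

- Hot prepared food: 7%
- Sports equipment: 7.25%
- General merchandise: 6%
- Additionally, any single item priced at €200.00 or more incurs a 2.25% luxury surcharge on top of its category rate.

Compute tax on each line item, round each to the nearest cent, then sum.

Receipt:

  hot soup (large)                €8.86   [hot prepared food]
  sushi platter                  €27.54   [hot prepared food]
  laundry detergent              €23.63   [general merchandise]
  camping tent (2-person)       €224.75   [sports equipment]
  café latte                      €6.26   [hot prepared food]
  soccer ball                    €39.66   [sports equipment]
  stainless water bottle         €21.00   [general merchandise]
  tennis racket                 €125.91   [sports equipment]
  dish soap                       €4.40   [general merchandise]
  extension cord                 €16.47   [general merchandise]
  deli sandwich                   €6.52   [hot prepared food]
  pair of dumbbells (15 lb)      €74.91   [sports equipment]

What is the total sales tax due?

€46.17

Hot soup (large) €8.86: hot prepared food → 7% → €0.62
Sushi platter €27.54: hot prepared food → 7% → €1.93
Laundry detergent €23.63: general merchandise → 6% → €1.42
Camping tent (2-person) €224.75: sports equipment → 7.25% + 2.25% surcharge = 9.5% → €21.35
Café latte €6.26: hot prepared food → 7% → €0.44
Soccer ball €39.66: sports equipment → 7.25% → €2.88
Stainless water bottle €21.00: general merchandise → 6% → €1.26
Tennis racket €125.91: sports equipment → 7.25% → €9.13
Dish soap €4.40: general merchandise → 6% → €0.26
Extension cord €16.47: general merchandise → 6% → €0.99
Deli sandwich €6.52: hot prepared food → 7% → €0.46
Pair of dumbbells (15 lb) €74.91: sports equipment → 7.25% → €5.43
Total tax = €0.62 + €1.93 + €1.42 + €21.35 + €0.44 + €2.88 + €1.26 + €9.13 + €0.26 + €0.99 + €0.46 + €5.43 = €46.17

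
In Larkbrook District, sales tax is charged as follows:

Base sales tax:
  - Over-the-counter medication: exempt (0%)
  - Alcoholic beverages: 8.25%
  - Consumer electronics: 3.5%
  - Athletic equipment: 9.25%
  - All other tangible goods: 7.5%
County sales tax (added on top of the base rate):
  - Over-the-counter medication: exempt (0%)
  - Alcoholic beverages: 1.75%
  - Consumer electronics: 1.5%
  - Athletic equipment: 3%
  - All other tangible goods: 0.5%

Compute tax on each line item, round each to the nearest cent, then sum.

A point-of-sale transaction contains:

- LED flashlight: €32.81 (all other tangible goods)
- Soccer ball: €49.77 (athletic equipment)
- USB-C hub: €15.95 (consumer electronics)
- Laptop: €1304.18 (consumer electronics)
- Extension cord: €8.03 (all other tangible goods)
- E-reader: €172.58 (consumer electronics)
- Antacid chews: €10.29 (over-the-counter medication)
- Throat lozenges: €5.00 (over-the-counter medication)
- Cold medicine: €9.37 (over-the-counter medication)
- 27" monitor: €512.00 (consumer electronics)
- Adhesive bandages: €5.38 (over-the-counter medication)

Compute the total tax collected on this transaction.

€109.60

LED flashlight €32.81: all other tangible goods → 7.5% + 0.5% county = 8% → €2.62
Soccer ball €49.77: athletic equipment → 9.25% + 3% county = 12.25% → €6.10
USB-C hub €15.95: consumer electronics → 3.5% + 1.5% county = 5% → €0.80
Laptop €1304.18: consumer electronics → 3.5% + 1.5% county = 5% → €65.21
Extension cord €8.03: all other tangible goods → 7.5% + 0.5% county = 8% → €0.64
E-reader €172.58: consumer electronics → 3.5% + 1.5% county = 5% → €8.63
Antacid chews €10.29: over-the-counter medication → 0% + 0% county = 0% → €0.00
Throat lozenges €5.00: over-the-counter medication → 0% + 0% county = 0% → €0.00
Cold medicine €9.37: over-the-counter medication → 0% + 0% county = 0% → €0.00
27" monitor €512.00: consumer electronics → 3.5% + 1.5% county = 5% → €25.60
Adhesive bandages €5.38: over-the-counter medication → 0% + 0% county = 0% → €0.00
Total tax = €2.62 + €6.10 + €0.80 + €65.21 + €0.64 + €8.63 + €25.60 = €109.60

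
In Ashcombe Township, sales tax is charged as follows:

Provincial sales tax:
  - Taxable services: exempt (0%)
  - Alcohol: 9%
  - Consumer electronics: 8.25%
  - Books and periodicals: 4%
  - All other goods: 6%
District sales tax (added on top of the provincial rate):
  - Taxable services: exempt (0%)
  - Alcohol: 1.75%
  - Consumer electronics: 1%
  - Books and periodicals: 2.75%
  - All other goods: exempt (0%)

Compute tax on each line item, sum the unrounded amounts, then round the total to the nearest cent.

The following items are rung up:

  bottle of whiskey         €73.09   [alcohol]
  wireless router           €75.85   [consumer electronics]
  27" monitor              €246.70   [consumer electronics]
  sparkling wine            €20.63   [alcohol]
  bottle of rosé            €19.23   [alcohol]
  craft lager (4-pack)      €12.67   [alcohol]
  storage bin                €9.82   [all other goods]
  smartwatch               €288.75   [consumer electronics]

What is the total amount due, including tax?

Bottle of whiskey €73.09: alcohol → 9% + 1.75% district = 10.75% → €7.857175
Wireless router €75.85: consumer electronics → 8.25% + 1% district = 9.25% → €7.016125
27" monitor €246.70: consumer electronics → 8.25% + 1% district = 9.25% → €22.81975
Sparkling wine €20.63: alcohol → 9% + 1.75% district = 10.75% → €2.217725
Bottle of rosé €19.23: alcohol → 9% + 1.75% district = 10.75% → €2.067225
Craft lager (4-pack) €12.67: alcohol → 9% + 1.75% district = 10.75% → €1.362025
Storage bin €9.82: all other goods → 6% + 0% district = 6% → €0.5892
Smartwatch €288.75: consumer electronics → 8.25% + 1% district = 9.25% → €26.709375
Subtotal = €746.74; unrounded tax = €70.6386 → €70.64; total due = €817.38

€817.38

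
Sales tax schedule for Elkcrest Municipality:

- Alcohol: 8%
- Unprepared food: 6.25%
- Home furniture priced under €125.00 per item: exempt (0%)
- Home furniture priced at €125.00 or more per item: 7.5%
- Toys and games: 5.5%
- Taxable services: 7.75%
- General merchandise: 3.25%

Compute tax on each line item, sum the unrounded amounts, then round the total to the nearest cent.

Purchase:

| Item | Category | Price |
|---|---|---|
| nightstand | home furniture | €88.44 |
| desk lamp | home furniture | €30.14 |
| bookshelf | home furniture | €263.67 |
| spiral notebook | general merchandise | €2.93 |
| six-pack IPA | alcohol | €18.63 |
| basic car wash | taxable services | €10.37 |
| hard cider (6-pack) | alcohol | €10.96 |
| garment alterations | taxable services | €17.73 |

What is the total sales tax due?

Nightstand €88.44: home furniture, under €125.00 → 0% → €0.00
Desk lamp €30.14: home furniture, under €125.00 → 0% → €0.00
Bookshelf €263.67: home furniture, €125.00 or more → 7.5% → €19.77525
Spiral notebook €2.93: general merchandise → 3.25% → €0.095225
Six-pack IPA €18.63: alcohol → 8% → €1.4904
Basic car wash €10.37: taxable services → 7.75% → €0.803675
Hard cider (6-pack) €10.96: alcohol → 8% → €0.8768
Garment alterations €17.73: taxable services → 7.75% → €1.374075
Unrounded tax sum = €24.415425 → €24.42

€24.42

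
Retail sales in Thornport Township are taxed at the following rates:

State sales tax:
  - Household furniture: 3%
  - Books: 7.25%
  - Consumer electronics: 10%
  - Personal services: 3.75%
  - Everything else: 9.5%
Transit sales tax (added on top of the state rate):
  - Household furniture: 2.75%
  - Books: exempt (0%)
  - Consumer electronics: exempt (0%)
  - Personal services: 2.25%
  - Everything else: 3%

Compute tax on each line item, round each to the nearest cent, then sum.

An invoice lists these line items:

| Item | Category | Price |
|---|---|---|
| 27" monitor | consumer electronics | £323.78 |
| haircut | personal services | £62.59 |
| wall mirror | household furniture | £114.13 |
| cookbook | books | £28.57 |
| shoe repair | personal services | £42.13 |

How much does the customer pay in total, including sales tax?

£618.50

27" monitor £323.78: consumer electronics → 10% + 0% transit = 10% → £32.38
Haircut £62.59: personal services → 3.75% + 2.25% transit = 6% → £3.76
Wall mirror £114.13: household furniture → 3% + 2.75% transit = 5.75% → £6.56
Cookbook £28.57: books → 7.25% + 0% transit = 7.25% → £2.07
Shoe repair £42.13: personal services → 3.75% + 2.25% transit = 6% → £2.53
Subtotal = £571.20; tax = £47.30; total due = £618.50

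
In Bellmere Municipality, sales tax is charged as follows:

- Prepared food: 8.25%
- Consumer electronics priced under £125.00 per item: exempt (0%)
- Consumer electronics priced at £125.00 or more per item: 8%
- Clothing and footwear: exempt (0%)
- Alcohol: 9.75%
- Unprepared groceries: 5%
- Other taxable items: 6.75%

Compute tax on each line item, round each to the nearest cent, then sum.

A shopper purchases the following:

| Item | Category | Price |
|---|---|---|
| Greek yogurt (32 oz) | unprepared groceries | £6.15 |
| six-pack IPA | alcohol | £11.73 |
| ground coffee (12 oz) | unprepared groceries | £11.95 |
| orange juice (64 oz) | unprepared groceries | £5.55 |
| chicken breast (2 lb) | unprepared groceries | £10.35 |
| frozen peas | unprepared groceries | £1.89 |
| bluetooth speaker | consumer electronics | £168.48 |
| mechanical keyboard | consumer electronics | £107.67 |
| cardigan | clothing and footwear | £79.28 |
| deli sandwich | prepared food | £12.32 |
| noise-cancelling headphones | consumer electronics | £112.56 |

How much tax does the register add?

£17.44

Greek yogurt (32 oz) £6.15: unprepared groceries → 5% → £0.31
Six-pack IPA £11.73: alcohol → 9.75% → £1.14
Ground coffee (12 oz) £11.95: unprepared groceries → 5% → £0.60
Orange juice (64 oz) £5.55: unprepared groceries → 5% → £0.28
Chicken breast (2 lb) £10.35: unprepared groceries → 5% → £0.52
Frozen peas £1.89: unprepared groceries → 5% → £0.09
Bluetooth speaker £168.48: consumer electronics, £125.00 or more → 8% → £13.48
Mechanical keyboard £107.67: consumer electronics, under £125.00 → 0% → £0.00
Cardigan £79.28: clothing and footwear → 0% → £0.00
Deli sandwich £12.32: prepared food → 8.25% → £1.02
Noise-cancelling headphones £112.56: consumer electronics, under £125.00 → 0% → £0.00
Total tax = £0.31 + £1.14 + £0.60 + £0.28 + £0.52 + £0.09 + £13.48 + £1.02 = £17.44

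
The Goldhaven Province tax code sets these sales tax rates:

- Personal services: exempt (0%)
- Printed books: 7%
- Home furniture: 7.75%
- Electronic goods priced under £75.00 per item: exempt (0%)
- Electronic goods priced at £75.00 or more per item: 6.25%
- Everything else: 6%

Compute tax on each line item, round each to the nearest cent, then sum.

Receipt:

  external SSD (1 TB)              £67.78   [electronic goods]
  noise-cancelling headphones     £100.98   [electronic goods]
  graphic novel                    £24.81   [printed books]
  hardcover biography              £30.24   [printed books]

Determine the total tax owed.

£10.17

External SSD (1 TB) £67.78: electronic goods, under £75.00 → 0% → £0.00
Noise-cancelling headphones £100.98: electronic goods, £75.00 or more → 6.25% → £6.31
Graphic novel £24.81: printed books → 7% → £1.74
Hardcover biography £30.24: printed books → 7% → £2.12
Total tax = £6.31 + £1.74 + £2.12 = £10.17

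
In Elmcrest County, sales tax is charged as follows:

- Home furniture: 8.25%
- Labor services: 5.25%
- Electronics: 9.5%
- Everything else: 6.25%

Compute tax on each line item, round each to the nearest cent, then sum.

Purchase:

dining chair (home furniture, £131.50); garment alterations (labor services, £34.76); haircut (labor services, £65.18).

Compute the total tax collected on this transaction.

Dining chair £131.50: home furniture → 8.25% → £10.85
Garment alterations £34.76: labor services → 5.25% → £1.82
Haircut £65.18: labor services → 5.25% → £3.42
Total tax = £10.85 + £1.82 + £3.42 = £16.09

£16.09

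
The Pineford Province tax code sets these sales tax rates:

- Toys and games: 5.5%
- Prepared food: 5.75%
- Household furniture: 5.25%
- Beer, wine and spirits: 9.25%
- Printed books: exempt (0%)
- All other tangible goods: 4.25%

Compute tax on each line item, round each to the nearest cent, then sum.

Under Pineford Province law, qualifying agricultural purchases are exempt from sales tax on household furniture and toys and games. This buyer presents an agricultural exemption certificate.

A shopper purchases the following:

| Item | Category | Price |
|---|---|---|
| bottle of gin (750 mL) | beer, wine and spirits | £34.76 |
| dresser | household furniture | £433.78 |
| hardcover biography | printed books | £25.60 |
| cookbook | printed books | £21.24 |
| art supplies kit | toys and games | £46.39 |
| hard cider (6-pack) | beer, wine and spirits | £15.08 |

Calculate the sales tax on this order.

£4.61

Bottle of gin (750 mL) £34.76: beer, wine and spirits → 9.25% → £3.22
Dresser £433.78: household furniture, buyer-exempt → 0% → £0.00
Hardcover biography £25.60: printed books → 0% → £0.00
Cookbook £21.24: printed books → 0% → £0.00
Art supplies kit £46.39: toys and games, buyer-exempt → 0% → £0.00
Hard cider (6-pack) £15.08: beer, wine and spirits → 9.25% → £1.39
Total tax = £3.22 + £1.39 = £4.61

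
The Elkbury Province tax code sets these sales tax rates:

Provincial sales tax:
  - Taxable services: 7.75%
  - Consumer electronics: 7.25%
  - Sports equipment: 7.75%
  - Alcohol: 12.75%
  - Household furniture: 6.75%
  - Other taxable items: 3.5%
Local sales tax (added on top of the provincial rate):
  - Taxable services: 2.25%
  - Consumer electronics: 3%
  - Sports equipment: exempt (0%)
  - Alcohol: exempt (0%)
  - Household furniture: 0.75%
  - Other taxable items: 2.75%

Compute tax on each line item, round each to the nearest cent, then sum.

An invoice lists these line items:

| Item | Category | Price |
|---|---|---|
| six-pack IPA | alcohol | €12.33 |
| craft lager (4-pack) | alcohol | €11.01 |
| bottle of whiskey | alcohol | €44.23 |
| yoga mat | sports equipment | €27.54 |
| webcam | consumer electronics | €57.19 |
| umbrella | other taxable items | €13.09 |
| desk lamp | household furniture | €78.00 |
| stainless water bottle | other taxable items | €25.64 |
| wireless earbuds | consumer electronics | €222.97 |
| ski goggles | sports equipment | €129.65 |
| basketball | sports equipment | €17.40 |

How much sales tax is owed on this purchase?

Six-pack IPA €12.33: alcohol → 12.75% + 0% local = 12.75% → €1.57
Craft lager (4-pack) €11.01: alcohol → 12.75% + 0% local = 12.75% → €1.40
Bottle of whiskey €44.23: alcohol → 12.75% + 0% local = 12.75% → €5.64
Yoga mat €27.54: sports equipment → 7.75% + 0% local = 7.75% → €2.13
Webcam €57.19: consumer electronics → 7.25% + 3% local = 10.25% → €5.86
Umbrella €13.09: other taxable items → 3.5% + 2.75% local = 6.25% → €0.82
Desk lamp €78.00: household furniture → 6.75% + 0.75% local = 7.5% → €5.85
Stainless water bottle €25.64: other taxable items → 3.5% + 2.75% local = 6.25% → €1.60
Wireless earbuds €222.97: consumer electronics → 7.25% + 3% local = 10.25% → €22.85
Ski goggles €129.65: sports equipment → 7.75% + 0% local = 7.75% → €10.05
Basketball €17.40: sports equipment → 7.75% + 0% local = 7.75% → €1.35
Total tax = €1.57 + €1.40 + €5.64 + €2.13 + €5.86 + €0.82 + €5.85 + €1.60 + €22.85 + €10.05 + €1.35 = €59.12

€59.12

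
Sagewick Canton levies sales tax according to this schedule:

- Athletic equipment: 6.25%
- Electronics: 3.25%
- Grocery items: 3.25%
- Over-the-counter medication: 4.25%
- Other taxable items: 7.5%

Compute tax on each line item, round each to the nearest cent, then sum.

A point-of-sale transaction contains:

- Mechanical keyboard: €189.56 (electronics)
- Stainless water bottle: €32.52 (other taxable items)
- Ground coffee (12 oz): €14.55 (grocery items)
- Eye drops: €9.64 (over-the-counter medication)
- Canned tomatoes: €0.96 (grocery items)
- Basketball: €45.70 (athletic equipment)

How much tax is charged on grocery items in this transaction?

Ground coffee (12 oz) €14.55: grocery items → 3.25% → €0.47
Canned tomatoes €0.96: grocery items → 3.25% → €0.03
Tax on grocery items = €0.47 + €0.03 = €0.50

€0.50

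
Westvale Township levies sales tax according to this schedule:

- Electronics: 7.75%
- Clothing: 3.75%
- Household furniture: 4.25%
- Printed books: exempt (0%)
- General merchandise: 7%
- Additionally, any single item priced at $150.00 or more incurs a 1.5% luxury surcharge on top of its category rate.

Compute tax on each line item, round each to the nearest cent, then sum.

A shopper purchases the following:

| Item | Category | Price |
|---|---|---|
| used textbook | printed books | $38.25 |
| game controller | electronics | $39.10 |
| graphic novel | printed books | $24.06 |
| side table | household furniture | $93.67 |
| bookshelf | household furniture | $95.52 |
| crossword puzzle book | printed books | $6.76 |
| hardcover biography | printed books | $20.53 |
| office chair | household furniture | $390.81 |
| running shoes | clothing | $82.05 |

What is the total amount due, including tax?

Used textbook $38.25: printed books → 0% → $0.00
Game controller $39.10: electronics → 7.75% → $3.03
Graphic novel $24.06: printed books → 0% → $0.00
Side table $93.67: household furniture → 4.25% → $3.98
Bookshelf $95.52: household furniture → 4.25% → $4.06
Crossword puzzle book $6.76: printed books → 0% → $0.00
Hardcover biography $20.53: printed books → 0% → $0.00
Office chair $390.81: household furniture → 4.25% + 1.5% surcharge = 5.75% → $22.47
Running shoes $82.05: clothing → 3.75% → $3.08
Subtotal = $790.75; tax = $36.62; total due = $827.37

$827.37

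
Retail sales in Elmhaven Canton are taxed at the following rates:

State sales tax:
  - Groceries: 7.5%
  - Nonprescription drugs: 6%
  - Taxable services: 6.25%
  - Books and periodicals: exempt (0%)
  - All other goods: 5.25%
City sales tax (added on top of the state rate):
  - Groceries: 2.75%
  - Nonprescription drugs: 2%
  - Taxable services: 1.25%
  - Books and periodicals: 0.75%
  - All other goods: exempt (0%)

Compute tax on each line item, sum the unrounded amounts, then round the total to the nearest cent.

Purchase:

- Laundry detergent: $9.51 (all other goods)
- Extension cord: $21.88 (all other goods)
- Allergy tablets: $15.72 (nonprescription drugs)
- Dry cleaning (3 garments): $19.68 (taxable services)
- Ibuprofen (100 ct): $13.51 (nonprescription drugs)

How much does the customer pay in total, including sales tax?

Laundry detergent $9.51: all other goods → 5.25% + 0% city = 5.25% → $0.499275
Extension cord $21.88: all other goods → 5.25% + 0% city = 5.25% → $1.1487
Allergy tablets $15.72: nonprescription drugs → 6% + 2% city = 8% → $1.2576
Dry cleaning (3 garments) $19.68: taxable services → 6.25% + 1.25% city = 7.5% → $1.476
Ibuprofen (100 ct) $13.51: nonprescription drugs → 6% + 2% city = 8% → $1.0808
Subtotal = $80.30; unrounded tax = $5.462375 → $5.46; total due = $85.76

$85.76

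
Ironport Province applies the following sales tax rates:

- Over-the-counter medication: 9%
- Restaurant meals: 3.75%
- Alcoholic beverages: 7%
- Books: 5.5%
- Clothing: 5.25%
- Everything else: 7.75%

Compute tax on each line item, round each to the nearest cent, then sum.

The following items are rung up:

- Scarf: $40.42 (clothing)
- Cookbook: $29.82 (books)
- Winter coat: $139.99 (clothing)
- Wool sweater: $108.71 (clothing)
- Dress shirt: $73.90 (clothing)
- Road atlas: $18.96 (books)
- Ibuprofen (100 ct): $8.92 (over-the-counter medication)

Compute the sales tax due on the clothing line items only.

Scarf $40.42: clothing → 5.25% → $2.12
Winter coat $139.99: clothing → 5.25% → $7.35
Wool sweater $108.71: clothing → 5.25% → $5.71
Dress shirt $73.90: clothing → 5.25% → $3.88
Tax on clothing = $2.12 + $7.35 + $5.71 + $3.88 = $19.06

$19.06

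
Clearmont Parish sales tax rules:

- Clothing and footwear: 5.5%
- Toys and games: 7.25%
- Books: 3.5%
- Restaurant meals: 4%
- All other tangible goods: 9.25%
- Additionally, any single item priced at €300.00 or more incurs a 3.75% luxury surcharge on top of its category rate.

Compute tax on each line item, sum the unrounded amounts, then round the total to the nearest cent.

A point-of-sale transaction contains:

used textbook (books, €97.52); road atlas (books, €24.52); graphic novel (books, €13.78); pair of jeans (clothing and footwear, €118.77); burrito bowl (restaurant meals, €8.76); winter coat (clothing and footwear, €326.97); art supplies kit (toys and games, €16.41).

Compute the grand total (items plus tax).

€649.80

Used textbook €97.52: books → 3.5% → €3.4132
Road atlas €24.52: books → 3.5% → €0.8582
Graphic novel €13.78: books → 3.5% → €0.4823
Pair of jeans €118.77: clothing and footwear → 5.5% → €6.53235
Burrito bowl €8.76: restaurant meals → 4% → €0.3504
Winter coat €326.97: clothing and footwear → 5.5% + 3.75% surcharge = 9.25% → €30.244725
Art supplies kit €16.41: toys and games → 7.25% → €1.189725
Subtotal = €606.73; unrounded tax = €43.0709 → €43.07; total due = €649.80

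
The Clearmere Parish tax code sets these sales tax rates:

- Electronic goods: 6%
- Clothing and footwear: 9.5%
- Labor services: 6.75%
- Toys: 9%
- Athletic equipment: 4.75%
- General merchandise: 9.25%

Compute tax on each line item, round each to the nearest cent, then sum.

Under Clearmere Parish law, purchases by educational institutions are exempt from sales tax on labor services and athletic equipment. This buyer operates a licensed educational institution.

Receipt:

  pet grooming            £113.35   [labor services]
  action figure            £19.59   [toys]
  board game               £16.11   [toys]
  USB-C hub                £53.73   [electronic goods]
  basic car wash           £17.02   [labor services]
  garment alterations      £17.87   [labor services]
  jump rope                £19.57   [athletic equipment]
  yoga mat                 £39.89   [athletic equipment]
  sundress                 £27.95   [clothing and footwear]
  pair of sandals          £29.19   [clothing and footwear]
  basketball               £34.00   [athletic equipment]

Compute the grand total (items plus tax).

Pet grooming £113.35: labor services, buyer-exempt → 0% → £0.00
Action figure £19.59: toys → 9% → £1.76
Board game £16.11: toys → 9% → £1.45
USB-C hub £53.73: electronic goods → 6% → £3.22
Basic car wash £17.02: labor services, buyer-exempt → 0% → £0.00
Garment alterations £17.87: labor services, buyer-exempt → 0% → £0.00
Jump rope £19.57: athletic equipment, buyer-exempt → 0% → £0.00
Yoga mat £39.89: athletic equipment, buyer-exempt → 0% → £0.00
Sundress £27.95: clothing and footwear → 9.5% → £2.66
Pair of sandals £29.19: clothing and footwear → 9.5% → £2.77
Basketball £34.00: athletic equipment, buyer-exempt → 0% → £0.00
Subtotal = £388.27; tax = £11.86; total due = £400.13

£400.13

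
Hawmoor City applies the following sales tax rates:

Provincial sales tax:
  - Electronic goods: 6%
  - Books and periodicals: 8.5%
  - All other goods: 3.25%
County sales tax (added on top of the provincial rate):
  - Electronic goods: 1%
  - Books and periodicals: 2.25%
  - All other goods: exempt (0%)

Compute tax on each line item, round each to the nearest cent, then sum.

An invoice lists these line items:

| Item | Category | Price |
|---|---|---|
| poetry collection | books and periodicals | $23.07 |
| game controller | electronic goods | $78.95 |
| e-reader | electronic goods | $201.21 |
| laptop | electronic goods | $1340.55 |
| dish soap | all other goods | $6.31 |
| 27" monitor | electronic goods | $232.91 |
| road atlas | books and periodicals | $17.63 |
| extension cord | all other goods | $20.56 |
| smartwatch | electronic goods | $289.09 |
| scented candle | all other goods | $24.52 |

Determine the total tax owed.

Poetry collection $23.07: books and periodicals → 8.5% + 2.25% county = 10.75% → $2.48
Game controller $78.95: electronic goods → 6% + 1% county = 7% → $5.53
E-reader $201.21: electronic goods → 6% + 1% county = 7% → $14.08
Laptop $1340.55: electronic goods → 6% + 1% county = 7% → $93.84
Dish soap $6.31: all other goods → 3.25% + 0% county = 3.25% → $0.21
27" monitor $232.91: electronic goods → 6% + 1% county = 7% → $16.30
Road atlas $17.63: books and periodicals → 8.5% + 2.25% county = 10.75% → $1.90
Extension cord $20.56: all other goods → 3.25% + 0% county = 3.25% → $0.67
Smartwatch $289.09: electronic goods → 6% + 1% county = 7% → $20.24
Scented candle $24.52: all other goods → 3.25% + 0% county = 3.25% → $0.80
Total tax = $2.48 + $5.53 + $14.08 + $93.84 + $0.21 + $16.30 + $1.90 + $0.67 + $20.24 + $0.80 = $156.05

$156.05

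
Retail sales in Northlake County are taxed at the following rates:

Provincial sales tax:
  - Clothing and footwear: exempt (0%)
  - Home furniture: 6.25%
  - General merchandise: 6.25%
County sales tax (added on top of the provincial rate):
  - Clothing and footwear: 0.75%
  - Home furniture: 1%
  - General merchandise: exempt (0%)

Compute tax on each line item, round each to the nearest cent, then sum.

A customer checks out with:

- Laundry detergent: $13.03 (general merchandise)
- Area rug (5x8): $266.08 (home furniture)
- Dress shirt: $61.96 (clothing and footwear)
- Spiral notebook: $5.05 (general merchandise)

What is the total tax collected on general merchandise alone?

Laundry detergent $13.03: general merchandise → 6.25% + 0% county = 6.25% → $0.81
Spiral notebook $5.05: general merchandise → 6.25% + 0% county = 6.25% → $0.32
Tax on general merchandise = $0.81 + $0.32 = $1.13

$1.13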